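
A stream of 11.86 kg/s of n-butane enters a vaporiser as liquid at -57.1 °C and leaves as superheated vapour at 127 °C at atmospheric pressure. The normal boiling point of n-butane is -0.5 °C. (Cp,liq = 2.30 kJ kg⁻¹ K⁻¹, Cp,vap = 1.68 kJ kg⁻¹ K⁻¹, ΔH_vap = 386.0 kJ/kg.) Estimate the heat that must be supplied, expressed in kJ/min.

liquid -57.1→-0.5 °C: 130.18 kJ/kg
vaporisation at -0.5 °C: 386 kJ/kg
vapour -0.5→127 °C: 214.2 kJ/kg
Δh = 130.18 + 386 + 214.2 = 730.38 kJ/kg
Q = ṁ·Δh = 11.86 kg/s × 730.38 kJ/kg = 8662.3 kJ/s
|Q| = 8662.3 kW = 519740 kJ/min

Q = 520000 kJ/min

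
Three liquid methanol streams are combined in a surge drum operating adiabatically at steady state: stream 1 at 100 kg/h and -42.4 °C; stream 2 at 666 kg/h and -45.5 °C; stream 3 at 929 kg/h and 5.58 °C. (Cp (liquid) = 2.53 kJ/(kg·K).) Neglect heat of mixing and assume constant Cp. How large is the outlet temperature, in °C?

Adiabatic, steady state ⇒ Σ ṁᵢCp,ᵢ(T_out − Tᵢ) = 0
Σ ṁᵢCp,ᵢTᵢ = 100×2.53×-42.4 + 666×2.53×-45.5 + 929×2.53×5.58 = -74279
Σ ṁᵢCp,ᵢ = 100×2.53 + 666×2.53 + 929×2.53 = 4288.3
T_out = -74279 / 4288.3 = -17.321 °C

T_out = -17.3 °C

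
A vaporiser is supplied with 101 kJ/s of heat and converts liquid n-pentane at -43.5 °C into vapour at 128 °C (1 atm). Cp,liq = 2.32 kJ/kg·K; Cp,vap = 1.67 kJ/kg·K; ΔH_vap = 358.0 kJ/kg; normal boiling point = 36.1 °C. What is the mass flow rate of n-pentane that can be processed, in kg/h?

Δh = 2.32×(36.1−-43.5) + 358.0 + 1.67×(128−36.1) = 696.14 kJ/kg
Q = 101 kJ/s = 101 kJ/s = 363600 kJ/h
ṁ = Q/Δh = 363600 / 696.14 = 522.3 kg/h

ṁ = 522 kg/h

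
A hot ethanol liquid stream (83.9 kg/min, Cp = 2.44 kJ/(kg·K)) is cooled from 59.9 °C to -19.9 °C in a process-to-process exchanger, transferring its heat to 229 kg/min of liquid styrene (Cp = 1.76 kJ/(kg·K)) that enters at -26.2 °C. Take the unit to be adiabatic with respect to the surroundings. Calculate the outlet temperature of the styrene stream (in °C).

T_c,out = 14.3 °C

Heat released by hot stream: Q = 83.9 × 2.44 × (59.9 − -19.9) = 16336 kJ/min
Energy balance on cold side (adiabatic exchanger): Q = ṁ_c·Cp_c·(T_c,out − T_c,in)
T_c,out = -26.2 + 16336/(229 × 1.76) = 14.333 °C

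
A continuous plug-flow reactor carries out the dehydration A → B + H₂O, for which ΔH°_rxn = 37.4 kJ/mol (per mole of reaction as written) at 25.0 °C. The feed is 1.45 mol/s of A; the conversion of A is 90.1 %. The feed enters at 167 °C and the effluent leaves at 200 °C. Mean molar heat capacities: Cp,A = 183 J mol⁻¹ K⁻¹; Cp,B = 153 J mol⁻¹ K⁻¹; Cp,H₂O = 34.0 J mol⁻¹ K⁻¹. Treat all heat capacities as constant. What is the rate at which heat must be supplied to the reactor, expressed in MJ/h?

Q_in = 211 MJ/h

Extent of reaction ξ = 0.901 × 1.45 = 1.3064 mol/s
Reaction term: ξ·ΔH°_rxn = 1.3064 × 37.4 = 48.861 kJ/s
Sensible, feed 167→25 °C: -37.68 kJ/s
Outlet flows (mol/s): A 0.14355, B 1.3064, H₂O 1.3064
Sensible, products 25→200 °C: 47.351 kJ/s
Q = ΔH = 58.532 kJ/s = 58.532 kW
Heat supplied = 210.72 MJ/h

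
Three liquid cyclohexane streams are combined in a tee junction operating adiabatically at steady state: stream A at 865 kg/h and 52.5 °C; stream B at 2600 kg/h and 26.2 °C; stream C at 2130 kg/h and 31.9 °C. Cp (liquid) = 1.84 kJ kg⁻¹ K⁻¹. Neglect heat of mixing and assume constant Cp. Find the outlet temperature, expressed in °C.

T_out = 32.4 °C

Adiabatic, steady state ⇒ Σ ṁᵢCp,ᵢ(T_out − Tᵢ) = 0
Σ ṁᵢCp,ᵢTᵢ = 865×1.84×52.5 + 2600×1.84×26.2 + 2130×1.84×31.9 = 333920
Σ ṁᵢCp,ᵢ = 865×1.84 + 2600×1.84 + 2130×1.84 = 10295
T_out = 333920 / 10295 = 32.436 °C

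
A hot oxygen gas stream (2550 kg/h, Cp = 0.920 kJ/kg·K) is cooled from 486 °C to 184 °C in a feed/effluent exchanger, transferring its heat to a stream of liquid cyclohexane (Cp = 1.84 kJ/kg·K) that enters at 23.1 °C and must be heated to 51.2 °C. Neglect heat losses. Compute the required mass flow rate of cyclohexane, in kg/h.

Heat released by hot stream: Q = 2550 × 0.920 × (486 − 184) = 708490 kJ/h
Energy balance on cold side (adiabatic exchanger): Q = ṁ_c·Cp_c·(T_c,out − T_c,in)
ṁ_c = 708490 / [1.84 × (51.2 − 23.1)] = 13703 kg/h

ṁ_c = 13700 kg/h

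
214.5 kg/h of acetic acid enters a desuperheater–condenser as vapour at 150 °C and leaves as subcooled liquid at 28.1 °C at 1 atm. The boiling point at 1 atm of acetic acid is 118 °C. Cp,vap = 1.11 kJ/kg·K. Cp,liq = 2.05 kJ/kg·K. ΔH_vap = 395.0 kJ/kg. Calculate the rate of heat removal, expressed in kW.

vapour 150→118 °C: -35.52 kJ/kg
condensation at 118 °C: -395 kJ/kg
liquid 118→28.1 °C: -184.29 kJ/kg
Δh = -35.52 + -395 + -184.29 = -614.81 kJ/kg
Q = ṁ·Δh = 214.5 kg/h × -614.81 kJ/kg = -131880 kJ/h
|Q| = 36.633 kW

Q_c = 36.6 kW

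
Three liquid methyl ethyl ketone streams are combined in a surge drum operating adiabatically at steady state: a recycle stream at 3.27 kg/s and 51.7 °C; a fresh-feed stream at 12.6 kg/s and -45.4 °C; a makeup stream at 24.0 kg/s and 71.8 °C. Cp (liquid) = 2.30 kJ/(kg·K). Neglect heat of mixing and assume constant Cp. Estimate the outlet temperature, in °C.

T_out = 33.1 °C

Energy balance with Q = 0: Σ ṁᵢCp,ᵢ(T_out − Tᵢ) = 0
T_out = Σ ṁᵢCp,ᵢTᵢ / Σ ṁᵢCp,ᵢ
      = 3036.5 / 91.701 = 33.113 °C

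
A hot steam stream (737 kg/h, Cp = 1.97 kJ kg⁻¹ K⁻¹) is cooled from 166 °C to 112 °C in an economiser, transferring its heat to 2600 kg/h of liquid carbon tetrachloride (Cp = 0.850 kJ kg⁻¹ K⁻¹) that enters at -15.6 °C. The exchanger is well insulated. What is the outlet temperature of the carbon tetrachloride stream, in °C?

Heat released by hot stream: Q = 737 × 1.97 × (166 − 112) = 78402 kJ/h
Energy balance on cold side (adiabatic exchanger): Q = ṁ_c·Cp_c·(T_c,out − T_c,in)
T_c,out = -15.6 + 78402/(2600 × 0.850) = 19.876 °C

T_c,out = 19.9 °C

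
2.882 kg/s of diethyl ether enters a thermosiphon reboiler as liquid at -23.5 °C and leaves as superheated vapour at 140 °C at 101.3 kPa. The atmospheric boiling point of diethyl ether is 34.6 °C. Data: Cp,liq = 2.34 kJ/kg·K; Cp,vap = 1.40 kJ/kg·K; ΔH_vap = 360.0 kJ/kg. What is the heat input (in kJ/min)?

liquid -23.5→34.6 °C: 135.95 kJ/kg
vaporisation at 34.6 °C: 360 kJ/kg
vapour 34.6→140 °C: 147.56 kJ/kg
Δh = 135.95 + 360 + 147.56 = 643.51 kJ/kg
Q = ṁ·Δh = 2.882 kg/s × 643.51 kJ/kg = 1854.6 kJ/s
|Q| = 1854.6 kW = 111280 kJ/min

Q = 111000 kJ/min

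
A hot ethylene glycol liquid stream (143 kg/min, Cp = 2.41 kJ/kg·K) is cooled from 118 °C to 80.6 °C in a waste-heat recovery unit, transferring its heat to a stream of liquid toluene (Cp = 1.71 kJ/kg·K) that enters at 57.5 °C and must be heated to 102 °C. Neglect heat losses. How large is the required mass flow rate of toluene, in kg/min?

Heat released by hot stream: Q = 143 × 2.41 × (118 − 80.6) = 12889 kJ/min
Energy balance on cold side (adiabatic exchanger): Q = ṁ_c·Cp_c·(T_c,out − T_c,in)
ṁ_c = 12889 / [1.71 × (102 − 57.5)] = 169.38 kg/min

ṁ_c = 169 kg/min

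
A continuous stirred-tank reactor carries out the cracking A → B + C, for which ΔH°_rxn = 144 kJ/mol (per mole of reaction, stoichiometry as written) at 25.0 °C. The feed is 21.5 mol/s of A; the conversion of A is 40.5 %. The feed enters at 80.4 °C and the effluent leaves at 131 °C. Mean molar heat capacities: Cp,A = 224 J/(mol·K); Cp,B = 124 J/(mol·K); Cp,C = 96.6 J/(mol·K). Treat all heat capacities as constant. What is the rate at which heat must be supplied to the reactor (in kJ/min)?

Q_in = 89700 kJ/min

Extent of reaction ξ = 0.405 × 21.5 = 8.7075 mol/s
Reaction term: ξ·ΔH°_rxn = 8.7075 × 144 = 1253.9 kJ/s
Sensible, feed 80.4→25 °C: -266.81 kJ/s
Outlet flows (mol/s): A 12.792, B 8.7075, C 8.7075
Sensible, products 25→131 °C: 507.36 kJ/s
Q = ΔH = 1494.4 kJ/s = 1494.4 kW
Heat supplied = 89666 kJ/min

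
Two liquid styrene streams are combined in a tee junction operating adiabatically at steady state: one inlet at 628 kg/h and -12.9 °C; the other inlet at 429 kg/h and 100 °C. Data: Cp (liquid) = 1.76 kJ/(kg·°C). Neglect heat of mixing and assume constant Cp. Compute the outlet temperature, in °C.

Energy balance with Q = 0: Σ ṁᵢCp,ᵢ(T_out − Tᵢ) = 0
T_out = Σ ṁᵢCp,ᵢTᵢ / Σ ṁᵢCp,ᵢ
      = 61246 / 1860.3 = 32.922 °C

T_out = 32.9 °C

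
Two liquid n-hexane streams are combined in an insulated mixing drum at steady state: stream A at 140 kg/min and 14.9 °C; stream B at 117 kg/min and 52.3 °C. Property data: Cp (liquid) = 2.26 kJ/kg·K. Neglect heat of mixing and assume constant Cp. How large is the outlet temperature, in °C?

Energy balance with Q = 0: Σ ṁᵢCp,ᵢ(T_out − Tᵢ) = 0
T_out = Σ ṁᵢCp,ᵢTᵢ / Σ ṁᵢCp,ᵢ
      = 18544 / 580.82 = 31.926 °C

T_out = 31.9 °C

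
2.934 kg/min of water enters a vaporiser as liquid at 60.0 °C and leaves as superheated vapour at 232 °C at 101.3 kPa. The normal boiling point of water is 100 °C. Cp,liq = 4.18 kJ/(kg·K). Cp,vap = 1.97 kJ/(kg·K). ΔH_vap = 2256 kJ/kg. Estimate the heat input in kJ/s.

Q = 131 kJ/s

liquid 60.0→100 °C: 167.2 kJ/kg
vaporisation at 100 °C: 2256 kJ/kg
vapour 100→232 °C: 260.04 kJ/kg
Δh = 167.2 + 2256 + 260.04 = 2683.2 kJ/kg
Q = ṁ·Δh = 2.934 kg/min × 2683.2 kJ/kg = 7872.6 kJ/min
|Q| = 131.21 kW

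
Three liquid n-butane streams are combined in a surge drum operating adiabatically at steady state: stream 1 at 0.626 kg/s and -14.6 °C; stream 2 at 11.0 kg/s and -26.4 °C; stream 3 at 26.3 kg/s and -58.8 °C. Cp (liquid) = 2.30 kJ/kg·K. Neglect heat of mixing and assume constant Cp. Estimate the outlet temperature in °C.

Energy balance with Q = 0: Σ ṁᵢCp,ᵢ(T_out − Tᵢ) = 0
T_out = Σ ṁᵢCp,ᵢTᵢ / Σ ṁᵢCp,ᵢ
      = -4245.8 / 87.23 = -48.673 °C

T_out = -48.7 °C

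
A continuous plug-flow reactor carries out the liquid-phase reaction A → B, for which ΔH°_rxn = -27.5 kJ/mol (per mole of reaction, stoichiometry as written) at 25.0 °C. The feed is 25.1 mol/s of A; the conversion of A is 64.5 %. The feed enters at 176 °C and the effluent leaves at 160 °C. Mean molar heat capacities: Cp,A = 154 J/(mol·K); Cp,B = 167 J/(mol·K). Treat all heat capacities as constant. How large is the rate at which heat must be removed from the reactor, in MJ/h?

Extent of reaction ξ = 0.645 × 25.1 = 16.19 mol/s
Reaction term: ξ·ΔH°_rxn = 16.19 × -27.5 = -445.21 kJ/s
Sensible, feed 176→25 °C: -583.68 kJ/s
Outlet flows (mol/s): A 8.9105, B 16.19
Sensible, products 25→160 °C: 550.24 kJ/s
Q = ΔH = -478.65 kJ/s = -478.65 kW
Heat removed = 1723.1 MJ/h

Q_out = 1720 MJ/h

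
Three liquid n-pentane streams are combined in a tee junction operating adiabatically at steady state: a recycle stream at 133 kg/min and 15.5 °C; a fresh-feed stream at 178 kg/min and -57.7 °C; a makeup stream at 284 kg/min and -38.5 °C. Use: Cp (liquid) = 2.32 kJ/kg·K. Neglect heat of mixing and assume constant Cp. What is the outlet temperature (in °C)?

Energy balance with Q = 0: Σ ṁᵢCp,ᵢ(T_out − Tᵢ) = 0
T_out = Σ ṁᵢCp,ᵢTᵢ / Σ ṁᵢCp,ᵢ
      = -44412 / 1380.4 = -32.173 °C

T_out = -32.2 °C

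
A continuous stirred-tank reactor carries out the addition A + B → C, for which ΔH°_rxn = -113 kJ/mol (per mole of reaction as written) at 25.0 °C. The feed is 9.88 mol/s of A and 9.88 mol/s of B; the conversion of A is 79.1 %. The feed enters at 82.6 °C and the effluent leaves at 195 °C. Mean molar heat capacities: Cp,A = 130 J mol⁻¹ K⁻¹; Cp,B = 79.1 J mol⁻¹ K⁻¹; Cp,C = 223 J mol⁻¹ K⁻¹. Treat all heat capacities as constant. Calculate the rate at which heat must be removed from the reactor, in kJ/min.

Q_out = 37900 kJ/min

Extent of reaction ξ = 0.791 × 9.88 = 7.8151 mol/s
Reaction term: ξ·ΔH°_rxn = 7.8151 × -113 = -883.1 kJ/s
Sensible, feed 82.6→25 °C: -119 kJ/s
Outlet flows (mol/s): A 2.0649, B 2.0649, C 7.8151
Sensible, products 25→195 °C: 369.67 kJ/s
Q = ΔH = -632.43 kJ/s = -632.43 kW
Heat removed = 37946 kJ/min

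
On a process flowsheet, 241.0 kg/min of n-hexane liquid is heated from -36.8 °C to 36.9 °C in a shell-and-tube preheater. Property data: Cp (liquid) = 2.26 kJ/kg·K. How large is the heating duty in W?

Q = ṁ·Cp·ΔT = 241.0 × 2.26 × (36.9 − -36.8) = 40141 kJ/min
Converting: 40141 / 60 s = 669.02 kW
Heating duty = 669020 W

Q = 669000 W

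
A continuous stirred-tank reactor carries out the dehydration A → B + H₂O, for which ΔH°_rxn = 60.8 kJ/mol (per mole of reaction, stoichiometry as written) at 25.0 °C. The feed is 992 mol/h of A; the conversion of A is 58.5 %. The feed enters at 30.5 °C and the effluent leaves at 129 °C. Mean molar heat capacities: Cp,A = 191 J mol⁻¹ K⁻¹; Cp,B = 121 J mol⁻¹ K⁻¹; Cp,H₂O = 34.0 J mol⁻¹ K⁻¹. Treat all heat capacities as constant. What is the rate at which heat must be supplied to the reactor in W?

Extent of reaction ξ = 0.585 × 992 = 580.32 mol/h
Reaction term: ξ·ΔH°_rxn = 580.32 × 60.8 = 35283 kJ/h
Sensible, feed 30.5→25 °C: -1042.1 kJ/h
Outlet flows (mol/h): A 411.68, B 580.32, H₂O 580.32
Sensible, products 25→129 °C: 17532 kJ/h
Q = ΔH = 51774 kJ/h = 14.382 kW
Heat supplied = 14382 W

Q_in = 14400 W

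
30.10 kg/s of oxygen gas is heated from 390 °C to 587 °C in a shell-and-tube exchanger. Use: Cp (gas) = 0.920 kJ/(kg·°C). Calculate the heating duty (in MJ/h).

Q = 19600 MJ/h

Q = ṁ·Cp·ΔT = 30.10 × 0.920 × (587 − 390) = 5455.3 kJ/s
Heating duty = 19639 MJ/h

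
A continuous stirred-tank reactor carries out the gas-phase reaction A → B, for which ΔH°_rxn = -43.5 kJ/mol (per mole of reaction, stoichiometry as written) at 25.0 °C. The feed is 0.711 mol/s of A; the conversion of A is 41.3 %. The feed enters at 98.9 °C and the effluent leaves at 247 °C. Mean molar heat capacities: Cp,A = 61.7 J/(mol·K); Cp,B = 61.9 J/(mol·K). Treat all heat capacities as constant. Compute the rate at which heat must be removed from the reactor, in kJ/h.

Q_out = 22500 kJ/h

Extent of reaction ξ = 0.413 × 0.711 = 0.29364 mol/s
Reaction term: ξ·ΔH°_rxn = 0.29364 × -43.5 = -12.773 kJ/s
Sensible, feed 98.9→25 °C: -3.2419 kJ/s
Outlet flows (mol/s): A 0.41736, B 0.29364
Sensible, products 25→247 °C: 9.7519 kJ/s
Q = ΔH = -6.2635 kJ/s = -6.2635 kW
Heat removed = 22549 kJ/h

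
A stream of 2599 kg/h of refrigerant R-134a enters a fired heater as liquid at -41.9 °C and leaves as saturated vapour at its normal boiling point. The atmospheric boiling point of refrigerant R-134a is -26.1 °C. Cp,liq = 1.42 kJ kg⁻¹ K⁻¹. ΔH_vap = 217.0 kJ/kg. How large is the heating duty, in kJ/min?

Q = 10400 kJ/min

liquid -41.9→-26.1 °C: 22.436 kJ/kg
vaporisation at -26.1 °C: 217 kJ/kg
Δh = 22.436 + 217 = 239.44 kJ/kg
Q = ṁ·Δh = 2599 kg/h × 239.44 kJ/kg = 622290 kJ/h
|Q| = 172.86 kW = 10372 kJ/min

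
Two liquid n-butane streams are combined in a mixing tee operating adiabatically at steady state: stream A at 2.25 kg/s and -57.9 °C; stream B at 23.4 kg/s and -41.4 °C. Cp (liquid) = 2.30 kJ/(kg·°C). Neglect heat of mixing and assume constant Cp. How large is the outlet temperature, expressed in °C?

Energy balance with Q = 0: Σ ṁᵢCp,ᵢ(T_out − Tᵢ) = 0
T_out = Σ ṁᵢCp,ᵢTᵢ / Σ ṁᵢCp,ᵢ
      = -2527.8 / 58.995 = -42.847 °C

T_out = -42.8 °C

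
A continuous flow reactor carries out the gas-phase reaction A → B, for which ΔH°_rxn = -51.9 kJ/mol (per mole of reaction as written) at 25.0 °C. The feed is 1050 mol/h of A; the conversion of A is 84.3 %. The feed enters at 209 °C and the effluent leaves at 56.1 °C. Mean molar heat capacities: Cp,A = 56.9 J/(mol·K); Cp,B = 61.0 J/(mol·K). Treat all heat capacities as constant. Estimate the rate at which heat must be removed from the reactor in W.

Extent of reaction ξ = 0.843 × 1050 = 885.15 mol/h
Reaction term: ξ·ΔH°_rxn = 885.15 × -51.9 = -45939 kJ/h
Sensible, feed 209→25 °C: -10993 kJ/h
Outlet flows (mol/h): A 164.85, B 885.15
Sensible, products 25→56.1 °C: 1970.9 kJ/h
Q = ΔH = -54961 kJ/h = -15.267 kW
Heat removed = 15267 W

Q_out = 15300 W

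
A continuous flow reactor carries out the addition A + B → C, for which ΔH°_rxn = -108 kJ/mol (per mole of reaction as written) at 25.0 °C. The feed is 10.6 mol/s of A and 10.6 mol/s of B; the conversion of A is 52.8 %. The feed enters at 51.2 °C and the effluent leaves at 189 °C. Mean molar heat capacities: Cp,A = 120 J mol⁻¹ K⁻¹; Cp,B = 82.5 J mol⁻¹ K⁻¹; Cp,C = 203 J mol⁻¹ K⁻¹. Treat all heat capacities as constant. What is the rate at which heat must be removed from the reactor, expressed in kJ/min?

Q_out = 18500 kJ/min

Extent of reaction ξ = 0.528 × 10.6 = 5.5968 mol/s
Reaction term: ξ·ΔH°_rxn = 5.5968 × -108 = -604.45 kJ/s
Sensible, feed 51.2→25 °C: -56.238 kJ/s
Outlet flows (mol/s): A 5.0032, B 5.0032, C 5.5968
Sensible, products 25→189 °C: 352.48 kJ/s
Q = ΔH = -308.21 kJ/s = -308.21 kW
Heat removed = 18492 kJ/min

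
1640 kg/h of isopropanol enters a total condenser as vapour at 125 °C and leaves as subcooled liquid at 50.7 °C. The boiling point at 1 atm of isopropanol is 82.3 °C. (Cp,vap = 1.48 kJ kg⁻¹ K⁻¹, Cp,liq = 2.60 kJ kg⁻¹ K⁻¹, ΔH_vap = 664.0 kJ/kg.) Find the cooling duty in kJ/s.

Q_c = 369 kJ/s

vapour 125→82.3 °C: -63.196 kJ/kg
condensation at 82.3 °C: -664 kJ/kg
liquid 82.3→50.7 °C: -82.16 kJ/kg
Δh = -63.196 + -664 + -82.16 = -809.36 kJ/kg
Q = ṁ·Δh = 1640 kg/h × -809.36 kJ/kg = -1.3273e+06 kJ/h
|Q| = 368.71 kW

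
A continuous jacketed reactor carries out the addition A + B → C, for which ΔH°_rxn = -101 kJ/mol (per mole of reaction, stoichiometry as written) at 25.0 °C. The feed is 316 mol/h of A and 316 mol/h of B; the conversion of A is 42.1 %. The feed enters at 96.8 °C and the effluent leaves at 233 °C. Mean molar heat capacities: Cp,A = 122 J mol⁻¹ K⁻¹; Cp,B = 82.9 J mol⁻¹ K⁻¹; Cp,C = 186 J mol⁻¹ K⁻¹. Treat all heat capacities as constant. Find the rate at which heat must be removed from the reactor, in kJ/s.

Q_out = 1.43 kJ/s

Extent of reaction ξ = 0.421 × 316 = 133.04 mol/h
Reaction term: ξ·ΔH°_rxn = 133.04 × -101 = -13437 kJ/h
Sensible, feed 96.8→25 °C: -4648.9 kJ/h
Outlet flows (mol/h): A 182.96, B 182.96, C 133.04
Sensible, products 25→233 °C: 12945 kJ/h
Q = ΔH = -5140.9 kJ/h = -1.428 kW
Heat removed = 1.428 kJ/s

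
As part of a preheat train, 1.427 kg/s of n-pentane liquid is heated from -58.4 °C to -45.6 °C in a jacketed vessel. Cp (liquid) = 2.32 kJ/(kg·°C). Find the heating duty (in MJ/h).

Q = 153 MJ/h

Q = ṁ·Cp·ΔT = 1.427 × 2.32 × (-45.6 − -58.4) = 42.376 kJ/s
Heating duty = 152.55 MJ/h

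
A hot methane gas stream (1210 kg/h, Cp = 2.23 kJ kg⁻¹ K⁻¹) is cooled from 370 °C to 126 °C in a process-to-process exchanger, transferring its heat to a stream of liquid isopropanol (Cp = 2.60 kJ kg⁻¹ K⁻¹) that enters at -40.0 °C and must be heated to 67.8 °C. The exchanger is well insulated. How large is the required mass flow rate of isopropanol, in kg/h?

Heat released by hot stream: Q = 1210 × 2.23 × (370 − 126) = 658390 kJ/h
Energy balance on cold side (adiabatic exchanger): Q = ṁ_c·Cp_c·(T_c,out − T_c,in)
ṁ_c = 658390 / [2.60 × (67.8 − -40.0)] = 2349 kg/h

ṁ_c = 2350 kg/h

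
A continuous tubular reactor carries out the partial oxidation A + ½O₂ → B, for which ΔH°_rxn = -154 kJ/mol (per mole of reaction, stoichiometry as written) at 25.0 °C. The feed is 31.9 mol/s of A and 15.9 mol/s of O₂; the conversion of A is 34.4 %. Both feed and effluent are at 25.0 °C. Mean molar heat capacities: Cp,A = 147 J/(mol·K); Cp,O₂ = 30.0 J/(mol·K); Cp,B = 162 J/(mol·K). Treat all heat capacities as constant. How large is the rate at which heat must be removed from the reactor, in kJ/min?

Extent of reaction ξ = 0.344 × 31.9 = 10.974 mol/s
Reaction term: ξ·ΔH°_rxn = 10.974 × -154 = -1689.9 kJ/s
Q = ΔH = -1689.9 kJ/s = -1689.9 kW
Heat removed = 101400 kJ/min

Q_out = 101000 kJ/min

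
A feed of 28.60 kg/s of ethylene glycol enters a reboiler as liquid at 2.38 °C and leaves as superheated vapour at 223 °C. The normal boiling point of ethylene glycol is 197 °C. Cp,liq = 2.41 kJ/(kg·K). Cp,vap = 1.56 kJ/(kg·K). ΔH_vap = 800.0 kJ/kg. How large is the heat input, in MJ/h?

liquid 2.38→197 °C: 469.03 kJ/kg
vaporisation at 197 °C: 800 kJ/kg
vapour 197→223 °C: 40.56 kJ/kg
Δh = 469.03 + 800 + 40.56 = 1309.6 kJ/kg
Q = ṁ·Δh = 28.60 kg/s × 1309.6 kJ/kg = 37454 kJ/s
|Q| = 37454 kW = 134840 MJ/h

Q = 135000 MJ/h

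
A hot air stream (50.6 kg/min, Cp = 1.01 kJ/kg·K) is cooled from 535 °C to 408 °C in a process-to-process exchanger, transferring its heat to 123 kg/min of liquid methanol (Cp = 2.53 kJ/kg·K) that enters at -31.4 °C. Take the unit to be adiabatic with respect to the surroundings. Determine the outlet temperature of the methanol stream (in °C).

T_c,out = -10.5 °C

Heat released by hot stream: Q = 50.6 × 1.01 × (535 − 408) = 6490.5 kJ/min
Energy balance on cold side (adiabatic exchanger): Q = ṁ_c·Cp_c·(T_c,out − T_c,in)
T_c,out = -31.4 + 6490.5/(123 × 2.53) = -10.543 °C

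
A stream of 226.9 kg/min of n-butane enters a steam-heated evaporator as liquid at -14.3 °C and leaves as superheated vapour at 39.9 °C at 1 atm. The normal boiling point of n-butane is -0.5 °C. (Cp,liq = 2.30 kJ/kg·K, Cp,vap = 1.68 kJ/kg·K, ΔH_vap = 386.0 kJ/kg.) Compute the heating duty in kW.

Q = 1840 kW

liquid -14.3→-0.5 °C: 31.74 kJ/kg
vaporisation at -0.5 °C: 386 kJ/kg
vapour -0.5→39.9 °C: 67.872 kJ/kg
Δh = 31.74 + 386 + 67.872 = 485.61 kJ/kg
Q = ṁ·Δh = 226.9 kg/min × 485.61 kJ/kg = 110190 kJ/min
|Q| = 1836.4 kW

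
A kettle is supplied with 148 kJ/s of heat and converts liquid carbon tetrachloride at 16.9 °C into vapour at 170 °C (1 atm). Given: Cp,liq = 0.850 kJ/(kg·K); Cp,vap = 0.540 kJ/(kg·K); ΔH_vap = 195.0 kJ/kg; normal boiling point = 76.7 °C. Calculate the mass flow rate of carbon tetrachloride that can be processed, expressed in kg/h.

ṁ = 1800 kg/h

Δh = 0.850×(76.7−16.9) + 195.0 + 0.540×(170−76.7) = 296.21 kJ/kg
Q = 148 kJ/s = 148 kJ/s = 532800 kJ/h
ṁ = Q/Δh = 532800 / 296.21 = 1798.7 kg/h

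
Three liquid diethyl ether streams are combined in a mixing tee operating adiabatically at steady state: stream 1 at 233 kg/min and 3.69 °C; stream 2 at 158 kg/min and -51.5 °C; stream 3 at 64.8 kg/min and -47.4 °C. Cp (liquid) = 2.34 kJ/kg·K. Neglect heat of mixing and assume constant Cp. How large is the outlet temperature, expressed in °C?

T_out = -22.7 °C

No heat crosses the boundary, so H_out = H_in.
T_out = Σ ṁᵢCp,ᵢTᵢ / Σ ṁᵢCp,ᵢ
      = -24216 / 1066.6 = -22.705 °C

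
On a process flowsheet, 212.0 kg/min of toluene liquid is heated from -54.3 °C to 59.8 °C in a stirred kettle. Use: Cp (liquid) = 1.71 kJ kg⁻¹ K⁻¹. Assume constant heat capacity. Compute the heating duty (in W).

Q = ṁ·Cp·ΔT = 212.0 × 1.71 × (59.8 − -54.3) = 41364 kJ/min
Converting: 41364 / 60 s = 689.39 kW
Heating duty = 689390 W

Q = 689000 W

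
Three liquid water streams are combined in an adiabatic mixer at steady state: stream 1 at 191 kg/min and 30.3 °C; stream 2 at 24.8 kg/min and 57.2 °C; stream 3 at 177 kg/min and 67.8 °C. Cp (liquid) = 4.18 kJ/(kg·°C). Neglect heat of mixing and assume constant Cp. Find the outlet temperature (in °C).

Energy balance with Q = 0: Σ ṁᵢCp,ᵢ(T_out − Tᵢ) = 0
T_out = Σ ṁᵢCp,ᵢTᵢ / Σ ṁᵢCp,ᵢ
      = 80283 / 1641.9 = 48.896 °C

T_out = 48.9 °C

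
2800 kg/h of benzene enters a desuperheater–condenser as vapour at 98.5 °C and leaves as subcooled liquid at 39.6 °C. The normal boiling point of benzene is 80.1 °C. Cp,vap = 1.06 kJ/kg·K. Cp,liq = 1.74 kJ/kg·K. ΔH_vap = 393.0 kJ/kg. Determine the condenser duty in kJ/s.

vapour 98.5→80.1 °C: -19.504 kJ/kg
condensation at 80.1 °C: -393 kJ/kg
liquid 80.1→39.6 °C: -70.47 kJ/kg
Δh = -19.504 + -393 + -70.47 = -482.97 kJ/kg
Q = ṁ·Δh = 2800 kg/h × -482.97 kJ/kg = -1.3523e+06 kJ/h
|Q| = 375.65 kW

Q_c = 376 kJ/s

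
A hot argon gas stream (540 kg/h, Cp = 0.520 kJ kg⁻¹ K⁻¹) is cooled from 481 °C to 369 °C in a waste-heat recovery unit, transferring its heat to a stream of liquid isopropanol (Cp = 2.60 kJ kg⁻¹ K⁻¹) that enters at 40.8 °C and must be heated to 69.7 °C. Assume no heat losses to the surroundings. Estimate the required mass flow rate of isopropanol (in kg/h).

ṁ_c = 419 kg/h

Heat released by hot stream: Q = 540 × 0.520 × (481 − 369) = 31450 kJ/h
Energy balance on cold side (adiabatic exchanger): Q = ṁ_c·Cp_c·(T_c,out − T_c,in)
ṁ_c = 31450 / [2.60 × (69.7 − 40.8)] = 418.55 kg/h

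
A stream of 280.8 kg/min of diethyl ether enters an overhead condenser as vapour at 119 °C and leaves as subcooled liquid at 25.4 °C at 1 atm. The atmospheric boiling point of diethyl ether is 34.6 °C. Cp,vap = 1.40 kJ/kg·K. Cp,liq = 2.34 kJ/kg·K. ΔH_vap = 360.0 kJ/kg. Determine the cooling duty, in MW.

vapour 119→34.6 °C: -118.16 kJ/kg
condensation at 34.6 °C: -360 kJ/kg
liquid 34.6→25.4 °C: -21.528 kJ/kg
Δh = -118.16 + -360 + -21.528 = -499.69 kJ/kg
Q = ṁ·Δh = 280.8 kg/min × -499.69 kJ/kg = -140310 kJ/min
|Q| = 2338.5 kW = 2.3385 MW

Q_c = 2.34 MW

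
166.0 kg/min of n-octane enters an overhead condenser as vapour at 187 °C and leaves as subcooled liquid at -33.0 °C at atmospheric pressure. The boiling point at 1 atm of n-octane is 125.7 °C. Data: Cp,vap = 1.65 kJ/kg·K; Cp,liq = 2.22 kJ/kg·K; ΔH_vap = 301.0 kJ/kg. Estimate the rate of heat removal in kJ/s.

vapour 187→125.7 °C: -101.14 kJ/kg
condensation at 125.7 °C: -301 kJ/kg
liquid 125.7→-33.0 °C: -352.31 kJ/kg
Δh = -101.14 + -301 + -352.31 = -754.46 kJ/kg
Q = ṁ·Δh = 166.0 kg/min × -754.46 kJ/kg = -125240 kJ/min
|Q| = 2087.3 kW

Q_c = 2090 kJ/s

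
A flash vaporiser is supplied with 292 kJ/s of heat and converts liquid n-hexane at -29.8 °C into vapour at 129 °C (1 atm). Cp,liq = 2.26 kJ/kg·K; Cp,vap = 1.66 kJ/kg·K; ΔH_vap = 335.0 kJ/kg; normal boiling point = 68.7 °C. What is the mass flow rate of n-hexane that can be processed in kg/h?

ṁ = 1600 kg/h

Δh = 2.26×(68.7−-29.8) + 335.0 + 1.66×(129−68.7) = 657.71 kJ/kg
Q = 292 kJ/s = 292 kJ/s = 1.0512e+06 kJ/h
ṁ = Q/Δh = 1.0512e+06 / 657.71 = 1598.3 kg/h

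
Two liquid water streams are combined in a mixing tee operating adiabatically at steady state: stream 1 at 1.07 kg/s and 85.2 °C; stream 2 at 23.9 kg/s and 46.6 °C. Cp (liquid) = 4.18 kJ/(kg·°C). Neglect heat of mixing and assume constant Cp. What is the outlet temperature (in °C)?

Energy balance with Q = 0: Σ ṁᵢCp,ᵢ(T_out − Tᵢ) = 0
T_out = Σ ṁᵢCp,ᵢTᵢ / Σ ṁᵢCp,ᵢ
      = 5036.5 / 104.37 = 48.254 °C

T_out = 48.3 °C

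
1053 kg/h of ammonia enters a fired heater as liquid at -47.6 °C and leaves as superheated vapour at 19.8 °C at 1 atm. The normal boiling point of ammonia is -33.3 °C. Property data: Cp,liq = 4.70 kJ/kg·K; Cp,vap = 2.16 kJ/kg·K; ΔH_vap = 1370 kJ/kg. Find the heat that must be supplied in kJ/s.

liquid -47.6→-33.3 °C: 67.21 kJ/kg
vaporisation at -33.3 °C: 1370 kJ/kg
vapour -33.3→19.8 °C: 114.7 kJ/kg
Δh = 67.21 + 1370 + 114.7 = 1551.9 kJ/kg
Q = ṁ·Δh = 1053 kg/h × 1551.9 kJ/kg = 1.6342e+06 kJ/h
|Q| = 453.93 kW

Q = 454 kJ/s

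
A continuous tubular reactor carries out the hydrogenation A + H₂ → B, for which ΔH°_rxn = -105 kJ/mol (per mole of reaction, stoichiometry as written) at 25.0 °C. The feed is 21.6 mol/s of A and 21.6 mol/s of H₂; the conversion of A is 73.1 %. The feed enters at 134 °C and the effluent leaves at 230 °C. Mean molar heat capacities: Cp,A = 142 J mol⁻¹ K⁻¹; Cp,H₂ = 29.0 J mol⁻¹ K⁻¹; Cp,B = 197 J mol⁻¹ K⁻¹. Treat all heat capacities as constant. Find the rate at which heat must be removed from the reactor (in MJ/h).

Extent of reaction ξ = 0.731 × 21.6 = 15.79 mol/s
Reaction term: ξ·ΔH°_rxn = 15.79 × -105 = -1657.9 kJ/s
Sensible, feed 134→25 °C: -402.6 kJ/s
Outlet flows (mol/s): A 5.8104, H₂ 5.8104, B 15.79
Sensible, products 25→230 °C: 841.35 kJ/s
Q = ΔH = -1219.2 kJ/s = -1219.2 kW
Heat removed = 4389 MJ/h

Q_out = 4390 MJ/h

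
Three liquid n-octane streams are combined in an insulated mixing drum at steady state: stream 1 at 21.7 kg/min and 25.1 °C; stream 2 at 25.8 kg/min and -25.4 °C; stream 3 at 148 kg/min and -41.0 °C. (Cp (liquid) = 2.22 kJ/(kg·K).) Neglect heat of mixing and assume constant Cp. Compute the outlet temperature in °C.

T_out = -31.6 °C

Energy balance with Q = 0: Σ ṁᵢCp,ᵢ(T_out − Tᵢ) = 0
T_out = Σ ṁᵢCp,ᵢTᵢ / Σ ṁᵢCp,ᵢ
      = -13717 / 434.01 = -31.604 °C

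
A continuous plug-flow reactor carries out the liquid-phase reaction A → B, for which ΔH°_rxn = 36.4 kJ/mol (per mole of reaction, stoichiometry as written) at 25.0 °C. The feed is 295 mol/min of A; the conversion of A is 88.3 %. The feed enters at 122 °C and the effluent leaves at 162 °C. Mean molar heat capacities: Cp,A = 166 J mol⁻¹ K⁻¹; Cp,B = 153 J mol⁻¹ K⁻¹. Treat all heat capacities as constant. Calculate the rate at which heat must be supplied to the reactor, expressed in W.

Extent of reaction ξ = 0.883 × 295 = 260.49 mol/min
Reaction term: ξ·ΔH°_rxn = 260.49 × 36.4 = 9481.7 kJ/min
Sensible, feed 122→25 °C: -4750.1 kJ/min
Outlet flows (mol/min): A 34.515, B 260.49
Sensible, products 25→162 °C: 6245 kJ/min
Q = ΔH = 10977 kJ/min = 182.94 kW
Heat supplied = 182940 W

Q_in = 183000 W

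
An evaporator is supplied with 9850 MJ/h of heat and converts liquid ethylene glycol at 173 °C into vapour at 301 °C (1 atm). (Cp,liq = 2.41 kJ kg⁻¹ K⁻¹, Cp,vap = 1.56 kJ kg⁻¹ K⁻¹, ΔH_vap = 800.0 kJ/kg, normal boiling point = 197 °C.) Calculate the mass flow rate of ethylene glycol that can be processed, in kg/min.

Δh = 2.41×(197−173) + 800.0 + 1.56×(301−197) = 1020.1 kJ/kg
Q = 9850 MJ/h = 2736.1 kJ/s = 164170 kJ/min
ṁ = Q/Δh = 164170 / 1020.1 = 160.94 kg/min

ṁ = 161 kg/min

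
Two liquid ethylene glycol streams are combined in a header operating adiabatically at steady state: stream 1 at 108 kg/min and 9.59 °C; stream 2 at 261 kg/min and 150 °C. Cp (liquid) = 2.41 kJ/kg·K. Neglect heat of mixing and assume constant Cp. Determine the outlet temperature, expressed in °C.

T_out = 109 °C

No heat crosses the boundary, so H_out = H_in.
Σ ṁᵢCp,ᵢTᵢ = 108×2.41×9.59 + 261×2.41×150 = 96848
Σ ṁᵢCp,ᵢ = 108×2.41 + 261×2.41 = 889.29
T_out = 96848 / 889.29 = 108.9 °C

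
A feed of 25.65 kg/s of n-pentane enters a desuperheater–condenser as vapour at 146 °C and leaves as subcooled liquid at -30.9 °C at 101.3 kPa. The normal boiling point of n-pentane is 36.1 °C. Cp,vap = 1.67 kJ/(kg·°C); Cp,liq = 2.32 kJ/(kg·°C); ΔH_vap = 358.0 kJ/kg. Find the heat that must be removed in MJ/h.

vapour 146→36.1 °C: -183.53 kJ/kg
condensation at 36.1 °C: -358 kJ/kg
liquid 36.1→-30.9 °C: -155.44 kJ/kg
Δh = -183.53 + -358 + -155.44 = -696.97 kJ/kg
Q = ṁ·Δh = 25.65 kg/s × -696.97 kJ/kg = -17877 kJ/s
|Q| = 17877 kW = 64358 MJ/h

Q_c = 64400 MJ/h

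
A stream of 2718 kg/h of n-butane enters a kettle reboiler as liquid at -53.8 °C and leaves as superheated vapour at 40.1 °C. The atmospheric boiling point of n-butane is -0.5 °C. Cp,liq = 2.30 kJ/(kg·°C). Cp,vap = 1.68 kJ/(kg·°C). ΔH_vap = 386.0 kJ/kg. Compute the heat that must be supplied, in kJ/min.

liquid -53.8→-0.5 °C: 122.59 kJ/kg
vaporisation at -0.5 °C: 386 kJ/kg
vapour -0.5→40.1 °C: 68.208 kJ/kg
Δh = 122.59 + 386 + 68.208 = 576.8 kJ/kg
Q = ṁ·Δh = 2718 kg/h × 576.8 kJ/kg = 1.5677e+06 kJ/h
|Q| = 435.48 kW = 26129 kJ/min

Q = 26100 kJ/min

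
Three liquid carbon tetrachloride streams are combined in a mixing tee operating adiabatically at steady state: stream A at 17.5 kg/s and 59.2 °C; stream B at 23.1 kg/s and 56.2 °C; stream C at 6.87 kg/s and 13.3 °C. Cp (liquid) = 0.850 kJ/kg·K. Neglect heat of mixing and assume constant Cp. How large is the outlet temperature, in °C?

No heat crosses the boundary, so H_out = H_in.
T_out = Σ ṁᵢCp,ᵢTᵢ / Σ ṁᵢCp,ᵢ
      = 2061.8 / 40.349 = 51.097 °C

T_out = 51.1 °C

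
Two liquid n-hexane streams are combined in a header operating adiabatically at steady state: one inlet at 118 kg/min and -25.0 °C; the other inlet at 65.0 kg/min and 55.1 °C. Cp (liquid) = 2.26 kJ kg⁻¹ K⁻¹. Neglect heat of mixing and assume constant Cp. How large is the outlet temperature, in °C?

T_out = 3.45 °C

Adiabatic, steady state ⇒ Σ ṁᵢCp,ᵢ(T_out − Tᵢ) = 0
T_out = Σ ṁᵢCp,ᵢTᵢ / Σ ṁᵢCp,ᵢ
      = 1427.2 / 413.58 = 3.4508 °C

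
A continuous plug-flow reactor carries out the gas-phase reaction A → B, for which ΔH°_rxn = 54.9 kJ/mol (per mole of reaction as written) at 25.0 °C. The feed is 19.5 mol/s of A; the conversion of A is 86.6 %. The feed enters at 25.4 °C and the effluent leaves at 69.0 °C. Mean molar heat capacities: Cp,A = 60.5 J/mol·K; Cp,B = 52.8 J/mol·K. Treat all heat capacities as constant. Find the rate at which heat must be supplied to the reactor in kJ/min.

Extent of reaction ξ = 0.866 × 19.5 = 16.887 mol/s
Reaction term: ξ·ΔH°_rxn = 16.887 × 54.9 = 927.1 kJ/s
Sensible, feed 25.4→25 °C: -0.4719 kJ/s
Outlet flows (mol/s): A 2.613, B 16.887
Sensible, products 25→69.0 °C: 46.188 kJ/s
Q = ΔH = 972.81 kJ/s = 972.81 kW
Heat supplied = 58369 kJ/min

Q_in = 58400 kJ/min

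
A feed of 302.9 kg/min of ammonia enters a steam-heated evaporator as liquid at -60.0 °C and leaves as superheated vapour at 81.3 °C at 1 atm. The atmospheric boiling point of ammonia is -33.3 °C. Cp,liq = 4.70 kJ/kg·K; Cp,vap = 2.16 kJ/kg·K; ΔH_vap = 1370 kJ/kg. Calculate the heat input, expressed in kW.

liquid -60.0→-33.3 °C: 125.49 kJ/kg
vaporisation at -33.3 °C: 1370 kJ/kg
vapour -33.3→81.3 °C: 247.54 kJ/kg
Δh = 125.49 + 1370 + 247.54 = 1743 kJ/kg
Q = ṁ·Δh = 302.9 kg/min × 1743 kJ/kg = 527960 kJ/min
|Q| = 8799.4 kW

Q = 8800 kW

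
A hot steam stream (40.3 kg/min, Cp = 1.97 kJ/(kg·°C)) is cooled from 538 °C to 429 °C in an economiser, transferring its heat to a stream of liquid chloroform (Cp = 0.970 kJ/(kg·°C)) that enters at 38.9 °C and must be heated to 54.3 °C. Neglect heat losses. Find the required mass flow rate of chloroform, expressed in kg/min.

ṁ_c = 579 kg/min

Heat released by hot stream: Q = 40.3 × 1.97 × (538 − 429) = 8653.6 kJ/min
Energy balance on cold side (adiabatic exchanger): Q = ṁ_c·Cp_c·(T_c,out − T_c,in)
ṁ_c = 8653.6 / [0.970 × (54.3 − 38.9)] = 579.3 kg/min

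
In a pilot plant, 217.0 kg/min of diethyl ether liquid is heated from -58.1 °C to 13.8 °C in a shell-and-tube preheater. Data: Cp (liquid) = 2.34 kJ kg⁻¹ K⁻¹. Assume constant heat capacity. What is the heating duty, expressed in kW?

Q = ṁ·Cp·ΔT = 217.0 × 2.34 × (13.8 − -58.1) = 36509 kJ/min
Converting: 36509 / 60 s = 608.49 kW

Q = 608 kW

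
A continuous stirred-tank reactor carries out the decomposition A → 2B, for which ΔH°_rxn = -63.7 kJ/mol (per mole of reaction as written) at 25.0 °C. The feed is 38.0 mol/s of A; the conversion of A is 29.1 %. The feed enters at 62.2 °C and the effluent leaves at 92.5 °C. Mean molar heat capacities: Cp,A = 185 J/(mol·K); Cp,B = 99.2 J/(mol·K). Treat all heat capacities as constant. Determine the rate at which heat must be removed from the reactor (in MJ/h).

Extent of reaction ξ = 0.291 × 38.0 = 11.058 mol/s
Reaction term: ξ·ΔH°_rxn = 11.058 × -63.7 = -704.39 kJ/s
Sensible, feed 62.2→25 °C: -261.52 kJ/s
Outlet flows (mol/s): A 26.942, B 22.116
Sensible, products 25→92.5 °C: 484.53 kJ/s
Q = ΔH = -481.38 kJ/s = -481.38 kW
Heat removed = 1733 MJ/h

Q_out = 1730 MJ/h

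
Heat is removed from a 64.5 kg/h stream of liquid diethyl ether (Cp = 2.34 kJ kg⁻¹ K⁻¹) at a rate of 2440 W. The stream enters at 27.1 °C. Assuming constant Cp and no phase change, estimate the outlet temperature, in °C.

Q = 2440 W = 8784 kJ/h
ΔT = Q/(ṁ·Cp) = 8784/(64.5×2.34) = 58.199 K
T_out = 27.1 − 58.199 = -31.099 °C

T_out = -31.1 °C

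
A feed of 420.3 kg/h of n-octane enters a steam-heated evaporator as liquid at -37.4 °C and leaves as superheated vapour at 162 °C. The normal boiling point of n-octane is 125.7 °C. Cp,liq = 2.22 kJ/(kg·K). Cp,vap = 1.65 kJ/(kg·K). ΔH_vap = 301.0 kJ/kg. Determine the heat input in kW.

Q = 84.4 kW

liquid -37.4→125.7 °C: 362.08 kJ/kg
vaporisation at 125.7 °C: 301 kJ/kg
vapour 125.7→162 °C: 59.895 kJ/kg
Δh = 362.08 + 301 + 59.895 = 722.98 kJ/kg
Q = ṁ·Δh = 420.3 kg/h × 722.98 kJ/kg = 303870 kJ/h
|Q| = 84.408 kW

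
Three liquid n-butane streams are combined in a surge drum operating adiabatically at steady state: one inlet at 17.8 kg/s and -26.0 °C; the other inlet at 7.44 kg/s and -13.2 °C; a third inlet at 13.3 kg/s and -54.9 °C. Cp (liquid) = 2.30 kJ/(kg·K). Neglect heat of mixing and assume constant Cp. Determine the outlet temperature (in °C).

Adiabatic, steady state ⇒ Σ ṁᵢCp,ᵢ(T_out − Tᵢ) = 0
Σ ṁᵢCp,ᵢTᵢ = 17.8×2.30×-26.0 + 7.44×2.30×-13.2 + 13.3×2.30×-54.9 = -2969.7
Σ ṁᵢCp,ᵢ = 17.8×2.30 + 7.44×2.30 + 13.3×2.30 = 88.642
T_out = -2969.7 / 88.642 = -33.502 °C

T_out = -33.5 °C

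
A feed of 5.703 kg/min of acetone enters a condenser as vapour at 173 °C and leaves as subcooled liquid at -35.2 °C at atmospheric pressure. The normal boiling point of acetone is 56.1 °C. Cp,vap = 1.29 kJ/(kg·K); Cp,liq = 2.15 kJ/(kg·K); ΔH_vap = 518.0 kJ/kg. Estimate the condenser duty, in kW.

vapour 173→56.1 °C: -150.8 kJ/kg
condensation at 56.1 °C: -518 kJ/kg
liquid 56.1→-35.2 °C: -196.3 kJ/kg
Δh = -150.8 + -518 + -196.3 = -865.1 kJ/kg
Q = ṁ·Δh = 5.703 kg/min × -865.1 kJ/kg = -4933.6 kJ/min
|Q| = 82.227 kW

Q_c = 82.2 kW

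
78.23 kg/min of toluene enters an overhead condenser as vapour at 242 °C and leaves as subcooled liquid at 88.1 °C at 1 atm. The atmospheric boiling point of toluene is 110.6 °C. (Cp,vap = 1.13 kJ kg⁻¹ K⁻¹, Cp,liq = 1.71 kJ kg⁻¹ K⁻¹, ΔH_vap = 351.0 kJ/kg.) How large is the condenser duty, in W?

Q_c = 701000 W

vapour 242→110.6 °C: -148.48 kJ/kg
condensation at 110.6 °C: -351 kJ/kg
liquid 110.6→88.1 °C: -38.475 kJ/kg
Δh = -148.48 + -351 + -38.475 = -537.96 kJ/kg
Q = ṁ·Δh = 78.23 kg/min × -537.96 kJ/kg = -42084 kJ/min
|Q| = 701.41 kW = 701410 W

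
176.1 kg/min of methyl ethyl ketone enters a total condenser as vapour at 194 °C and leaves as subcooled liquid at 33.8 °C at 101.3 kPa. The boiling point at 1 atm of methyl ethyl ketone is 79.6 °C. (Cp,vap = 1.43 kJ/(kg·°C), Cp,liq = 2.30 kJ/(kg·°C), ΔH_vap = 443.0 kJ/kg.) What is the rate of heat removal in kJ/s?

Q_c = 2090 kJ/s

vapour 194→79.6 °C: -163.59 kJ/kg
condensation at 79.6 °C: -443 kJ/kg
liquid 79.6→33.8 °C: -105.34 kJ/kg
Δh = -163.59 + -443 + -105.34 = -711.93 kJ/kg
Q = ṁ·Δh = 176.1 kg/min × -711.93 kJ/kg = -125370 kJ/min
|Q| = 2089.5 kW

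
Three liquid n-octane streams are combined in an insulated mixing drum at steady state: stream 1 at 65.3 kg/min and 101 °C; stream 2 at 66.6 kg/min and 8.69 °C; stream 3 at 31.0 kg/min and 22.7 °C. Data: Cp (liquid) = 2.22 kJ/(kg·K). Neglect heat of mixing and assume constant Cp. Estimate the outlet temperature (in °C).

T_out = 48.4 °C

No heat crosses the boundary, so H_out = H_in.
T_out = Σ ṁᵢCp,ᵢTᵢ / Σ ṁᵢCp,ᵢ
      = 17489 / 361.64 = 48.359 °C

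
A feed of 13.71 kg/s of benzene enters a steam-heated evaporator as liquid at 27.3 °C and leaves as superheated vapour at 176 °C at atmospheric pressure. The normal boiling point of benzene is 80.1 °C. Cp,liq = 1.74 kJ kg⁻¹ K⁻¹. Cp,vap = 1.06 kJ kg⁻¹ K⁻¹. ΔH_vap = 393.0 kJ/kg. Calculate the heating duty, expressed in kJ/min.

Q = 482000 kJ/min

liquid 27.3→80.1 °C: 91.872 kJ/kg
vaporisation at 80.1 °C: 393 kJ/kg
vapour 80.1→176 °C: 101.65 kJ/kg
Δh = 91.872 + 393 + 101.65 = 586.53 kJ/kg
Q = ṁ·Δh = 13.71 kg/s × 586.53 kJ/kg = 8041.3 kJ/s
|Q| = 8041.3 kW = 482480 kJ/min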